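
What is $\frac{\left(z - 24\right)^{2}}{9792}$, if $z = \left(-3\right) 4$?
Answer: $\frac{9}{68} \approx 0.13235$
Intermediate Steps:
$z = -12$
$\frac{\left(z - 24\right)^{2}}{9792} = \frac{\left(-12 - 24\right)^{2}}{9792} = \left(-36\right)^{2} \cdot \frac{1}{9792} = 1296 \cdot \frac{1}{9792} = \frac{9}{68}$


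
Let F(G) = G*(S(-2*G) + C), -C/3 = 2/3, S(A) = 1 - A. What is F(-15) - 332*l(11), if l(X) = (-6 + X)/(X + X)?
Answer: 4285/11 ≈ 389.55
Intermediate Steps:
l(X) = (-6 + X)/(2*X) (l(X) = (-6 + X)/((2*X)) = (-6 + X)*(1/(2*X)) = (-6 + X)/(2*X))
C = -2 (C = -6/3 = -3*⅔ = -2)
F(G) = G*(-1 + 2*G) (F(G) = G*((1 - (-2)*G) - 2) = G*((1 + 2*G) - 2) = G*(-1 + 2*G))
F(-15) - 332*l(11) = -15*(-1 + 2*(-15)) - 166*(-6 + 11)/11 = -15*(-1 - 30) - 166*5/11 = -15*(-31) - 332*5/22 = 465 - 830/11 = 4285/11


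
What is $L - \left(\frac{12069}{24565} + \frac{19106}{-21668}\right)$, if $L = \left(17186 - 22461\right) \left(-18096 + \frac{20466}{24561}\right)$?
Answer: $\frac{69325688299944532871}{726288446090} \approx 9.5452 \cdot 10^{7}$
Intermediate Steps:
$L = \frac{260488520250}{2729}$ ($L = - 5275 \left(-18096 + 20466 \cdot \frac{1}{24561}\right) = - 5275 \left(-18096 + \frac{2274}{2729}\right) = \left(-5275\right) \left(- \frac{49381710}{2729}\right) = \frac{260488520250}{2729} \approx 9.5452 \cdot 10^{7}$)
$L - \left(\frac{12069}{24565} + \frac{19106}{-21668}\right) = \frac{260488520250}{2729} - \left(\frac{12069}{24565} + \frac{19106}{-21668}\right) = \frac{260488520250}{2729} - \left(12069 \cdot \frac{1}{24565} + 19106 \left(- \frac{1}{21668}\right)\right) = \frac{260488520250}{2729} - \left(\frac{12069}{24565} - \frac{9553}{10834}\right) = \frac{260488520250}{2729} - - \frac{103913899}{266137210} = \frac{260488520250}{2729} + \frac{103913899}{266137210} = \frac{69325688299944532871}{726288446090}$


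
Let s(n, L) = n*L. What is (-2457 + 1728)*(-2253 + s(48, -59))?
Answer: 3706965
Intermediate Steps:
s(n, L) = L*n
(-2457 + 1728)*(-2253 + s(48, -59)) = (-2457 + 1728)*(-2253 - 59*48) = -729*(-2253 - 2832) = -729*(-5085) = 3706965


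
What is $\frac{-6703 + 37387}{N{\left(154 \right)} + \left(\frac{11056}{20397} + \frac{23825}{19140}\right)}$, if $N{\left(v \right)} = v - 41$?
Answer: $\frac{798599335248}{2987507327} \approx 267.31$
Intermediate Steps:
$N{\left(v \right)} = -41 + v$ ($N{\left(v \right)} = v - 41 = -41 + v$)
$\frac{-6703 + 37387}{N{\left(154 \right)} + \left(\frac{11056}{20397} + \frac{23825}{19140}\right)} = \frac{-6703 + 37387}{\left(-41 + 154\right) + \left(\frac{11056}{20397} + \frac{23825}{19140}\right)} = \frac{30684}{113 + \left(11056 \cdot \frac{1}{20397} + 23825 \cdot \frac{1}{19140}\right)} = \frac{30684}{113 + \left(\frac{11056}{20397} + \frac{4765}{3828}\right)} = \frac{30684}{113 + \frac{46504691}{26026572}} = \frac{30684}{\frac{2987507327}{26026572}} = 30684 \cdot \frac{26026572}{2987507327} = \frac{798599335248}{2987507327}$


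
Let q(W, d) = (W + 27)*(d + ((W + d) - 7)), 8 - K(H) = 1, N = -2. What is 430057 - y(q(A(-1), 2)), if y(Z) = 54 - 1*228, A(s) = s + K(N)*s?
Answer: 430231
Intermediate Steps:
K(H) = 7 (K(H) = 8 - 1*1 = 8 - 1 = 7)
A(s) = 8*s (A(s) = s + 7*s = 8*s)
q(W, d) = (27 + W)*(-7 + W + 2*d) (q(W, d) = (27 + W)*(d + (-7 + W + d)) = (27 + W)*(-7 + W + 2*d))
y(Z) = -174 (y(Z) = 54 - 228 = -174)
430057 - y(q(A(-1), 2)) = 430057 - 1*(-174) = 430057 + 174 = 430231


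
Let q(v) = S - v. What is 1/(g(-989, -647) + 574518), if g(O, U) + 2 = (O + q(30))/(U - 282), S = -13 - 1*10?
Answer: 929/533726406 ≈ 1.7406e-6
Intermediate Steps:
S = -23 (S = -13 - 10 = -23)
q(v) = -23 - v
g(O, U) = -2 + (-53 + O)/(-282 + U) (g(O, U) = -2 + (O + (-23 - 1*30))/(U - 282) = -2 + (O + (-23 - 30))/(-282 + U) = -2 + (O - 53)/(-282 + U) = -2 + (-53 + O)/(-282 + U))
1/(g(-989, -647) + 574518) = 1/((511 - 989 - 2*(-647))/(-282 - 647) + 574518) = 1/((511 - 989 + 1294)/(-929) + 574518) = 1/(-1/929*816 + 574518) = 1/(-816/929 + 574518) = 1/(533726406/929) = 929/533726406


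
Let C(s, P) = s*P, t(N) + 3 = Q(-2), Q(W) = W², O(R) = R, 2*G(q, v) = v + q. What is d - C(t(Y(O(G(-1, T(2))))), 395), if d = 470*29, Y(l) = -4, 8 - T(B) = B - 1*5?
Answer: 13235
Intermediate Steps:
T(B) = 13 - B (T(B) = 8 - (B - 1*5) = 8 - (B - 5) = 8 - (-5 + B) = 8 + (5 - B) = 13 - B)
G(q, v) = q/2 + v/2 (G(q, v) = (v + q)/2 = (q + v)/2 = q/2 + v/2)
t(N) = 1 (t(N) = -3 + (-2)² = -3 + 4 = 1)
d = 13630
C(s, P) = P*s
d - C(t(Y(O(G(-1, T(2))))), 395) = 13630 - 395 = 13235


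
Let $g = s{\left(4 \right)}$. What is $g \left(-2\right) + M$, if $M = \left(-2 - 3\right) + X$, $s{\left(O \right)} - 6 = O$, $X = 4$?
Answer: $-21$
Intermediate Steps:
$s{\left(O \right)} = 6 + O$
$g = 10$ ($g = 6 + 4 = 10$)
$M = -1$ ($M = \left(-2 - 3\right) + 4 = -5 + 4 = -1$)
$g \left(-2\right) + M = 10 \left(-2\right) - 1 = -20 - 1 = -21$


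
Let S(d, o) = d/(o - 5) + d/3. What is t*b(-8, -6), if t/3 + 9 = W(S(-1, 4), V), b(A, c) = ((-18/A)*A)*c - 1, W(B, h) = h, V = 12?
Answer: 963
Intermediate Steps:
S(d, o) = d/3 + d/(-5 + o) (S(d, o) = d/(-5 + o) + d*(⅓) = d/(-5 + o) + d/3 = d/3 + d/(-5 + o))
b(A, c) = -1 - 18*c (b(A, c) = -18*c - 1 = -1 - 18*c)
t = 9 (t = -27 + 3*12 = -27 + 36 = 9)
t*b(-8, -6) = 9*(-1 - 18*(-6)) = 9*(-1 + 108) = 9*107 = 963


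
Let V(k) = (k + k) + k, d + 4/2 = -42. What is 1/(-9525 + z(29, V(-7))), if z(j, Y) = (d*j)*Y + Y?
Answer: 1/17250 ≈ 5.7971e-5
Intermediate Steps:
d = -44 (d = -2 - 42 = -44)
V(k) = 3*k (V(k) = 2*k + k = 3*k)
z(j, Y) = Y - 44*Y*j (z(j, Y) = (-44*j)*Y + Y = -44*Y*j + Y = Y - 44*Y*j)
1/(-9525 + z(29, V(-7))) = 1/(-9525 + (3*(-7))*(1 - 44*29)) = 1/(-9525 - 21*(1 - 1276)) = 1/(-9525 - 21*(-1275)) = 1/(-9525 + 26775) = 1/17250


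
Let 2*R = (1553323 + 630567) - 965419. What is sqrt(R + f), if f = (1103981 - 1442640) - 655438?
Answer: I*sqrt(1539446)/2 ≈ 620.37*I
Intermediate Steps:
R = 1218471/2 (R = ((1553323 + 630567) - 965419)/2 = (2183890 - 965419)/2 = (1/2)*1218471 = 1218471/2 ≈ 6.0924e+5)
f = -994097 (f = -338659 - 655438 = -994097)
sqrt(R + f) = sqrt(1218471/2 - 994097) = sqrt(-769723/2) = I*sqrt(1539446)/2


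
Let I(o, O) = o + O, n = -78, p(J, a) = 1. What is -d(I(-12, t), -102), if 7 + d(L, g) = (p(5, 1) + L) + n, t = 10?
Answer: 86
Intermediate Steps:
I(o, O) = O + o
d(L, g) = -84 + L (d(L, g) = -7 + ((1 + L) - 78) = -7 + (-77 + L) = -84 + L)
-d(I(-12, t), -102) = -(-84 + (10 - 12)) = -(-84 - 2) = -1*(-86) = 86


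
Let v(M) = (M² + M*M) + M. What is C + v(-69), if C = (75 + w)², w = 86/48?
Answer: 8841577/576 ≈ 15350.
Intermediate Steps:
w = 43/24 (w = 86*(1/48) = 43/24 ≈ 1.7917)
C = 3396649/576 (C = (75 + 43/24)² = (1843/24)² = 3396649/576 ≈ 5897.0)
v(M) = M + 2*M² (v(M) = (M² + M²) + M = 2*M² + M = M + 2*M²)
C + v(-69) = 3396649/576 - 69*(1 + 2*(-69)) = 3396649/576 - 69*(1 - 138) = 3396649/576 - 69*(-137) = 3396649/576 + 9453 = 8841577/576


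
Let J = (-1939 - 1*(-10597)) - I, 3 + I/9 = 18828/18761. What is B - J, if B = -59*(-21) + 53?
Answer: -138530621/18761 ≈ -7384.0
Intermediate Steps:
I = -337095/18761 (I = -27 + 9*(18828/18761) = -27 + 169452/18761 = -337095/18761 ≈ -17.968)
J = 162769833/18761 (J = (-1939 - 1*(-10597)) - 1*(-337095/18761) = (-1939 + 10597) + 337095/18761 = 8658 + 337095/18761 = 162769833/18761 ≈ 8676.0)
B = 1292 (B = 1239 + 53 = 1292)
B - J = 1292 - 1*162769833/18761 = 1292 - 162769833/18761 = -138530621/18761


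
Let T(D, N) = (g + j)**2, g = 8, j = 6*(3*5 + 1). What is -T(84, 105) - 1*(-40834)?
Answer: 30018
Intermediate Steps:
j = 96 (j = 6*(15 + 1) = 6*16 = 96)
T(D, N) = 10816 (T(D, N) = (8 + 96)**2 = 104**2 = 10816)
-T(84, 105) - 1*(-40834) = -1*10816 - 1*(-40834) = -10816 + 40834 = 30018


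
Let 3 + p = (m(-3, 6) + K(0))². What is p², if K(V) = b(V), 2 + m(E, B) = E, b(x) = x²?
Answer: 484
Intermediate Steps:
m(E, B) = -2 + E
K(V) = V²
p = 22 (p = -3 + ((-2 - 3) + 0²)² = -3 + (-5 + 0)² = -3 + (-5)² = -3 + 25 = 22)
p² = 22² = 484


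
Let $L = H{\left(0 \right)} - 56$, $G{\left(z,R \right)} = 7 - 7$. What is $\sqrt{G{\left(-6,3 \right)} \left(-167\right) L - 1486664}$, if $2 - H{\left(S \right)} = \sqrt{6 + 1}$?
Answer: $2 i \sqrt{371666} \approx 1219.3 i$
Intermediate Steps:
$G{\left(z,R \right)} = 0$ ($G{\left(z,R \right)} = 7 - 7 = 0$)
$H{\left(S \right)} = 2 - \sqrt{7}$ ($H{\left(S \right)} = 2 - \sqrt{6 + 1} = 2 - \sqrt{7}$)
$L = -54 - \sqrt{7}$ ($L = \left(2 - \sqrt{7}\right) - 56 = -54 - \sqrt{7} \approx -56.646$)
$\sqrt{G{\left(-6,3 \right)} \left(-167\right) L - 1486664} = \sqrt{0 \left(-167\right) \left(-54 - \sqrt{7}\right) - 1486664} = \sqrt{0 \left(-54 - \sqrt{7}\right) - 1486664} = \sqrt{0 - 1486664} = \sqrt{-1486664} = 2 i \sqrt{371666}$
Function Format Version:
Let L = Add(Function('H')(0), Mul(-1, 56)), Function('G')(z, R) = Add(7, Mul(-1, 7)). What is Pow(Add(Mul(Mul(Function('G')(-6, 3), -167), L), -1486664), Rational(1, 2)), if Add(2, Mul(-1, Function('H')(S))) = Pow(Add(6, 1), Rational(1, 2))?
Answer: Mul(2, I, Pow(371666, Rational(1, 2))) ≈ Mul(1219.3, I)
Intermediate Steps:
Function('G')(z, R) = 0 (Function('G')(z, R) = Add(7, -7) = 0)
Function('H')(S) = Add(2, Mul(-1, Pow(7, Rational(1, 2)))) (Function('H')(S) = Add(2, Mul(-1, Pow(Add(6, 1), Rational(1, 2)))) = Add(2, Mul(-1, Pow(7, Rational(1, 2)))))
L = Add(-54, Mul(-1, Pow(7, Rational(1, 2)))) (L = Add(Add(2, Mul(-1, Pow(7, Rational(1, 2)))), Mul(-1, 56)) = Add(Add(2, Mul(-1, Pow(7, Rational(1, 2)))), -56) = Add(-54, Mul(-1, Pow(7, Rational(1, 2)))) ≈ -56.646)
Pow(Add(Mul(Mul(Function('G')(-6, 3), -167), L), -1486664), Rational(1, 2)) = Pow(Add(Mul(Mul(0, -167), Add(-54, Mul(-1, Pow(7, Rational(1, 2))))), -1486664), Rational(1, 2)) = Pow(Add(Mul(0, Add(-54, Mul(-1, Pow(7, Rational(1, 2))))), -1486664), Rational(1, 2)) = Pow(Add(0, -1486664), Rational(1, 2)) = Pow(-1486664, Rational(1, 2)) = Mul(2, I, Pow(371666, Rational(1, 2)))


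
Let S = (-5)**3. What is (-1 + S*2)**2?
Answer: 63001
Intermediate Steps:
S = -125
(-1 + S*2)**2 = (-1 - 125*2)**2 = (-1 - 250)**2 = (-251)**2 = 63001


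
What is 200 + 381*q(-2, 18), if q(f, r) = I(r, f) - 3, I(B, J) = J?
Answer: -1705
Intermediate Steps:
q(f, r) = -3 + f (q(f, r) = f - 3 = -3 + f)
200 + 381*q(-2, 18) = 200 + 381*(-3 - 2) = 200 + 381*(-5) = 200 - 1905 = -1705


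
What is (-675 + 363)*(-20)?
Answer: 6240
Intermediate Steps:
(-675 + 363)*(-20) = -312*(-20) = 6240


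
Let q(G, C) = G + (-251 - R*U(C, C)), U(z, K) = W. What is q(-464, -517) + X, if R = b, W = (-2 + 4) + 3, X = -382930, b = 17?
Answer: -383730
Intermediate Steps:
W = 5 (W = 2 + 3 = 5)
R = 17
U(z, K) = 5
q(G, C) = -336 + G (q(G, C) = G + (-251 - 17*5) = G + (-251 - 1*85) = G + (-251 - 85) = G - 336 = -336 + G)
q(-464, -517) + X = (-336 - 464) - 382930 = -800 - 382930 = -383730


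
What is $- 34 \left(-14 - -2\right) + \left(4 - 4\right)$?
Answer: $408$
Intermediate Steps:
$- 34 \left(-14 - -2\right) + \left(4 - 4\right) = - 34 \left(-14 + 2\right) + \left(4 - 4\right) = \left(-34\right) \left(-12\right) + 0 = 408 + 0 = 408$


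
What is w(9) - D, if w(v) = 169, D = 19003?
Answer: -18834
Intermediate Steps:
w(9) - D = 169 - 1*19003 = 169 - 19003 = -18834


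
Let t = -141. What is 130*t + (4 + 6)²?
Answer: -18230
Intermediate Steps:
130*t + (4 + 6)² = 130*(-141) + (4 + 6)² = -18330 + 10² = -18330 + 100 = -18230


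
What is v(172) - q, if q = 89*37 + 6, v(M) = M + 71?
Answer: -3056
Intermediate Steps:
v(M) = 71 + M
q = 3299 (q = 3293 + 6 = 3299)
v(172) - q = (71 + 172) - 1*3299 = 243 - 3299 = -3056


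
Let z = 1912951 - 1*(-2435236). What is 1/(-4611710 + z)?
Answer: -1/263523 ≈ -3.7947e-6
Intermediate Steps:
z = 4348187 (z = 1912951 + 2435236 = 4348187)
1/(-4611710 + z) = 1/(-4611710 + 4348187) = 1/(-263523) = -1/263523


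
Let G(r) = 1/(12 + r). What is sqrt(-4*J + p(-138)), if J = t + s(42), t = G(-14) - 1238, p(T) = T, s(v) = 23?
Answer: 2*sqrt(1181) ≈ 68.731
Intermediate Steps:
t = -2477/2 (t = 1/(12 - 14) - 1238 = 1/(-2) - 1238 = -1/2 - 1238 = -2477/2 ≈ -1238.5)
J = -2431/2 (J = -2477/2 + 23 = -2431/2 ≈ -1215.5)
sqrt(-4*J + p(-138)) = sqrt(-4*(-2431/2) - 138) = sqrt(4862 - 138) = sqrt(4724) = 2*sqrt(1181)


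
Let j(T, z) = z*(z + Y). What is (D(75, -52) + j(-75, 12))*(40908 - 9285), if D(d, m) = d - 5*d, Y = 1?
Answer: -4553712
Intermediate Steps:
D(d, m) = -4*d
j(T, z) = z*(1 + z) (j(T, z) = z*(z + 1) = z*(1 + z))
(D(75, -52) + j(-75, 12))*(40908 - 9285) = (-4*75 + 12*(1 + 12))*(40908 - 9285) = (-300 + 12*13)*31623 = (-300 + 156)*31623 = -144*31623 = -4553712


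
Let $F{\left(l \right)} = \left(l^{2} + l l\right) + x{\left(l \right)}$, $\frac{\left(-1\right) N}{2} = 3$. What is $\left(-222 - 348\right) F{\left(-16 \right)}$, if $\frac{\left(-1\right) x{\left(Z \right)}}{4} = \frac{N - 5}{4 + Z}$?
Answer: $-289750$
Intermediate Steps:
$N = -6$ ($N = \left(-2\right) 3 = -6$)
$x{\left(Z \right)} = \frac{44}{4 + Z}$ ($x{\left(Z \right)} = - 4 \frac{-6 - 5}{4 + Z} = - 4 \left(- \frac{11}{4 + Z}\right) = \frac{44}{4 + Z}$)
$F{\left(l \right)} = 2 l^{2} + \frac{44}{4 + l}$ ($F{\left(l \right)} = \left(l^{2} + l l\right) + \frac{44}{4 + l} = \left(l^{2} + l^{2}\right) + \frac{44}{4 + l} = 2 l^{2} + \frac{44}{4 + l}$)
$\left(-222 - 348\right) F{\left(-16 \right)} = \left(-222 - 348\right) \frac{2 \left(22 + \left(-16\right)^{2} \left(4 - 16\right)\right)}{4 - 16} = - 570 \frac{2 \left(22 + 256 \left(-12\right)\right)}{-12} = - 570 \cdot 2 \left(- \frac{1}{12}\right) \left(22 - 3072\right) = - 570 \cdot 2 \left(- \frac{1}{12}\right) \left(-3050\right) = \left(-570\right) \frac{1525}{3} = -289750$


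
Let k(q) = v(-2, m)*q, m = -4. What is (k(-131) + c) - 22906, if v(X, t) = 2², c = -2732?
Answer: -26162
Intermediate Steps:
v(X, t) = 4
k(q) = 4*q
(k(-131) + c) - 22906 = (4*(-131) - 2732) - 22906 = (-524 - 2732) - 22906 = -3256 - 22906 = -26162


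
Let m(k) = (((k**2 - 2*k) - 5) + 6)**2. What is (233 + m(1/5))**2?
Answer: 21281266161/390625 ≈ 54480.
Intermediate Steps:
m(k) = (1 + k**2 - 2*k)**2 (m(k) = ((-5 + k**2 - 2*k) + 6)**2 = (1 + k**2 - 2*k)**2)
(233 + m(1/5))**2 = (233 + (1 + (1/5)**2 - 2/5)**2)**2 = (233 + (1 + (1/5)**2 - 2*1/5)**2)**2 = (233 + (1 + 1/25 - 2/5)**2)**2 = (233 + (16/25)**2)**2 = (233 + 256/625)**2 = (145881/625)**2 = 21281266161/390625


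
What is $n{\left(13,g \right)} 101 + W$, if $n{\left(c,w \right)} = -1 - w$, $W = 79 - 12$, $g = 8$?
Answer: $-842$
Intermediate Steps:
$W = 67$
$n{\left(13,g \right)} 101 + W = \left(-1 - 8\right) 101 + 67 = \left(-9\right) 101 + 67 = -909 + 67 = -842$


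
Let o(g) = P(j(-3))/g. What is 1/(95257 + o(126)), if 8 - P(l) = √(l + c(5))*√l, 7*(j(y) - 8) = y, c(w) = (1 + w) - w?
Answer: 3705137793/352940545994486 + 441*√795/1764702729972430 ≈ 1.0498e-5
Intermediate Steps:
c(w) = 1
j(y) = 8 + y/7
P(l) = 8 - √l*√(1 + l) (P(l) = 8 - √(l + 1)*√l = 8 - √(1 + l)*√l = 8 - √l*√(1 + l))
o(g) = (8 - 2*√795/7)/g (o(g) = (8 - √(8 + (⅐)*(-3))*√(1 + (8 + (⅐)*(-3))))/g = (8 - √(8 - 3/7)*√(1 + (8 - 3/7)))/g = (8 - √(53/7)*√(1 + 53/7))/g = (8 - √371/7*√(60/7))/g = (8 - √371/7*2*√105/7)/g = (8 - 2*√795/7)/g)
1/(95257 + o(126)) = 1/(95257 + (2/7)*(28 - √795)/126) = 1/(95257 + (2/7)*(1/126)*(28 - √795)) = 1/(95257 + (4/63 - √795/441)) = 1/(6001195/63 - √795/441)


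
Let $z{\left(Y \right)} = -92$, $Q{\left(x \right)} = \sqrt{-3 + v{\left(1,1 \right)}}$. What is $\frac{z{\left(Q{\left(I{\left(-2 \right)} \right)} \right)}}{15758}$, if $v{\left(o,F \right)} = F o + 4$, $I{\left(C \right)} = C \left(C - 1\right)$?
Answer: $- \frac{46}{7879} \approx -0.0058383$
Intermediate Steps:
$I{\left(C \right)} = C \left(-1 + C\right)$
$v{\left(o,F \right)} = 4 + F o$
$Q{\left(x \right)} = \sqrt{2}$ ($Q{\left(x \right)} = \sqrt{-3 + \left(4 + 1 \cdot 1\right)} = \sqrt{-3 + \left(4 + 1\right)} = \sqrt{-3 + 5} = \sqrt{2}$)
$\frac{z{\left(Q{\left(I{\left(-2 \right)} \right)} \right)}}{15758} = - \frac{92}{15758} = \left(-92\right) \frac{1}{15758} = - \frac{46}{7879}$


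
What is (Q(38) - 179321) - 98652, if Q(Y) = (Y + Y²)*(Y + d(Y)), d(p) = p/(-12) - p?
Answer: -282666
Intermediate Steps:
d(p) = -13*p/12 (d(p) = p*(-1/12) - p = -p/12 - p = -13*p/12)
Q(Y) = -Y*(Y + Y²)/12 (Q(Y) = (Y + Y²)*(Y - 13*Y/12) = (Y + Y²)*(-Y/12) = -Y*(Y + Y²)/12)
(Q(38) - 179321) - 98652 = ((1/12)*38²*(-1 - 1*38) - 179321) - 98652 = ((1/12)*1444*(-1 - 38) - 179321) - 98652 = ((1/12)*1444*(-39) - 179321) - 98652 = (-4693 - 179321) - 98652 = -184014 - 98652 = -282666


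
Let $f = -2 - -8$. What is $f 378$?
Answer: $2268$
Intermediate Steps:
$f = 6$ ($f = -2 + 8 = 6$)
$f 378 = 6 \cdot 378 = 2268$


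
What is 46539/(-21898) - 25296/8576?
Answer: -29782821/5868664 ≈ -5.0749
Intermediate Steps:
46539/(-21898) - 25296/8576 = 46539*(-1/21898) - 25296*1/8576 = -46539/21898 - 1581/536 = -29782821/5868664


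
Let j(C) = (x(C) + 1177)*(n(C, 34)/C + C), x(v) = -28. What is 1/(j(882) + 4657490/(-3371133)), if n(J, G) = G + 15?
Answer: 6742266/6833154791521 ≈ 9.8670e-7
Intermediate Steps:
n(J, G) = 15 + G
j(C) = 1149*C + 56301/C (j(C) = (-28 + 1177)*((15 + 34)/C + C) = 1149*(49/C + C) = 1149*(C + 49/C) = 1149*C + 56301/C)
1/(j(882) + 4657490/(-3371133)) = 1/((1149*882 + 56301/882) + 4657490/(-3371133)) = 1/((1013418 + 56301*(1/882)) + 4657490*(-1/3371133)) = 1/((1013418 + 383/6) - 4657490/3371133) = 1/(6080891/6 - 4657490/3371133) = 1/(6833154791521/6742266) = 6742266/6833154791521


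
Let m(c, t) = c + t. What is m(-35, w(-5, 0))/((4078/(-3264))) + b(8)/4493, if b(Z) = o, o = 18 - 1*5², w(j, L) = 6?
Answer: 212630431/9161227 ≈ 23.210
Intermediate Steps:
o = -7 (o = 18 - 1*25 = 18 - 25 = -7)
b(Z) = -7
m(-35, w(-5, 0))/((4078/(-3264))) + b(8)/4493 = (-35 + 6)/((4078/(-3264))) - 7/4493 = -29/(4078*(-1/3264)) - 7*1/4493 = -29/(-2039/1632) - 7/4493 = -29*(-1632/2039) - 7/4493 = 47328/2039 - 7/4493 = 212630431/9161227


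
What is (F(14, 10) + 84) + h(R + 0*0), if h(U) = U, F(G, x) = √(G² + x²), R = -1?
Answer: 83 + 2*√74 ≈ 100.20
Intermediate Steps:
(F(14, 10) + 84) + h(R + 0*0) = (√(14² + 10²) + 84) + (-1 + 0*0) = (√(196 + 100) + 84) + (-1 + 0) = (√296 + 84) - 1 = (2*√74 + 84) - 1 = (84 + 2*√74) - 1 = 83 + 2*√74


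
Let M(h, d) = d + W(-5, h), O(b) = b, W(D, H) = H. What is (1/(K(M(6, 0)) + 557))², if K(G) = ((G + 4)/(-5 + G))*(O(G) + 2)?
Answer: 1/405769 ≈ 2.4645e-6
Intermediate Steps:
M(h, d) = d + h
K(G) = (2 + G)*(4 + G)/(-5 + G) (K(G) = ((G + 4)/(-5 + G))*(G + 2) = ((4 + G)/(-5 + G))*(2 + G) = (2 + G)*(4 + G)/(-5 + G))
(1/(K(M(6, 0)) + 557))² = (1/((8 + (0 + 6)² + 6*(0 + 6))/(-5 + (0 + 6)) + 557))² = (1/((8 + 6² + 6*6)/(-5 + 6) + 557))² = (1/((8 + 36 + 36)/1 + 557))² = (1/(1*80 + 557))² = (1/(80 + 557))² = (1/637)² = 1/405769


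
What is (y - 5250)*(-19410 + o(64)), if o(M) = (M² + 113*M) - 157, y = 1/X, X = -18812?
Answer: 813708365239/18812 ≈ 4.3255e+7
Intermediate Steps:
y = -1/18812 (y = 1/(-18812) = -1/18812 ≈ -5.3158e-5)
o(M) = -157 + M² + 113*M
(y - 5250)*(-19410 + o(64)) = (-1/18812 - 5250)*(-19410 + (-157 + 64² + 113*64)) = -98763001*(-19410 + (-157 + 4096 + 7232))/18812 = -98763001*(-19410 + 11171)/18812 = -98763001/18812*(-8239) = 813708365239/18812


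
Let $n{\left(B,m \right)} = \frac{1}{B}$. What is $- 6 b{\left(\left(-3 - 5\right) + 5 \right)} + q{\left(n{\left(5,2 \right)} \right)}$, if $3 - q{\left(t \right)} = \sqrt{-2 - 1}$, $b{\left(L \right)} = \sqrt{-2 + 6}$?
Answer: $-9 - i \sqrt{3} \approx -9.0 - 1.732 i$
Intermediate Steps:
$b{\left(L \right)} = 2$ ($b{\left(L \right)} = \sqrt{4} = 2$)
$q{\left(t \right)} = 3 - i \sqrt{3}$ ($q{\left(t \right)} = 3 - \sqrt{-2 - 1} = 3 - \sqrt{-3} = 3 - i \sqrt{3}$)
$- 6 b{\left(\left(-3 - 5\right) + 5 \right)} + q{\left(n{\left(5,2 \right)} \right)} = \left(-6\right) 2 + \left(3 - i \sqrt{3}\right) = -12 + \left(3 - i \sqrt{3}\right) = -9 - i \sqrt{3}$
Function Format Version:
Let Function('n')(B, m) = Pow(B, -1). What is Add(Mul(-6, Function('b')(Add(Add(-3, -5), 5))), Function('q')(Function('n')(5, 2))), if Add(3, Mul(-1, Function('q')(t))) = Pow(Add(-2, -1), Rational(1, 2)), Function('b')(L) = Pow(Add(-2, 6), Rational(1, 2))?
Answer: Add(-9, Mul(-1, I, Pow(3, Rational(1, 2)))) ≈ Add(-9.0000, Mul(-1.7320, I))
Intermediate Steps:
Function('b')(L) = 2 (Function('b')(L) = Pow(4, Rational(1, 2)) = 2)
Function('q')(t) = Add(3, Mul(-1, I, Pow(3, Rational(1, 2)))) (Function('q')(t) = Add(3, Mul(-1, Pow(Add(-2, -1), Rational(1, 2)))) = Add(3, Mul(-1, Pow(-3, Rational(1, 2)))) = Add(3, Mul(-1, Mul(I, Pow(3, Rational(1, 2))))) = Add(3, Mul(-1, I, Pow(3, Rational(1, 2)))))
Add(Mul(-6, Function('b')(Add(Add(-3, -5), 5))), Function('q')(Function('n')(5, 2))) = Add(Mul(-6, 2), Add(3, Mul(-1, I, Pow(3, Rational(1, 2))))) = Add(-12, Add(3, Mul(-1, I, Pow(3, Rational(1, 2))))) = Add(-9, Mul(-1, I, Pow(3, Rational(1, 2))))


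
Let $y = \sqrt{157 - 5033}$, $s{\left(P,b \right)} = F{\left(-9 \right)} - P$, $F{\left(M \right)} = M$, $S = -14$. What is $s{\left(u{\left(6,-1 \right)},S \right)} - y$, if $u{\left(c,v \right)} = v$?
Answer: $-8 - 2 i \sqrt{1219} \approx -8.0 - 69.828 i$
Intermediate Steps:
$s{\left(P,b \right)} = -9 - P$
$y = 2 i \sqrt{1219}$ ($y = \sqrt{-4876} = 2 i \sqrt{1219} \approx 69.828 i$)
$s{\left(u{\left(6,-1 \right)},S \right)} - y = \left(-9 - -1\right) - 2 i \sqrt{1219} = \left(-9 + 1\right) - 2 i \sqrt{1219} = -8 - 2 i \sqrt{1219}$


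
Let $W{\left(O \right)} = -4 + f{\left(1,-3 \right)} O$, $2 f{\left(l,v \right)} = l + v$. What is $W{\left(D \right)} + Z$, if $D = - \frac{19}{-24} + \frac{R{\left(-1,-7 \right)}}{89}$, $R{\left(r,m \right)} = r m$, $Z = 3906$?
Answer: $\frac{8332813}{2136} \approx 3901.1$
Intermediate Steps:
$f{\left(l,v \right)} = \frac{l}{2} + \frac{v}{2}$ ($f{\left(l,v \right)} = \frac{l + v}{2} = \frac{l}{2} + \frac{v}{2}$)
$R{\left(r,m \right)} = m r$
$D = \frac{1859}{2136}$ ($D = - \frac{19}{-24} + \frac{\left(-7\right) \left(-1\right)}{89} = \left(-19\right) \left(- \frac{1}{24}\right) + 7 \cdot \frac{1}{89} = \frac{19}{24} + \frac{7}{89} = \frac{1859}{2136} \approx 0.87032$)
$W{\left(O \right)} = -4 - O$ ($W{\left(O \right)} = -4 + \left(\frac{1}{2} \cdot 1 + \frac{1}{2} \left(-3\right)\right) O = -4 + \left(\frac{1}{2} - \frac{3}{2}\right) O = -4 - O$)
$W{\left(D \right)} + Z = \left(-4 - \frac{1859}{2136}\right) + 3906 = - \frac{10403}{2136} + 3906 = \frac{8332813}{2136}$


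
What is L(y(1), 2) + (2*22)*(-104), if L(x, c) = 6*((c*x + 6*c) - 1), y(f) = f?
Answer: -4498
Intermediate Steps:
L(x, c) = -6 + 36*c + 6*c*x (L(x, c) = 6*((6*c + c*x) - 1) = 6*(-1 + 6*c + c*x) = -6 + 36*c + 6*c*x)
L(y(1), 2) + (2*22)*(-104) = (-6 + 36*2 + 6*2*1) + (2*22)*(-104) = (-6 + 72 + 12) + 44*(-104) = 78 - 4576 = -4498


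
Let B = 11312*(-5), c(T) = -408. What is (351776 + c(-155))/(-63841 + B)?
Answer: -351368/120401 ≈ -2.9183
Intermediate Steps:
B = -56560
(351776 + c(-155))/(-63841 + B) = (351776 - 408)/(-63841 - 56560) = 351368/(-120401) = 351368*(-1/120401) = -351368/120401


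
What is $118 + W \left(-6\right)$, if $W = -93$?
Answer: $676$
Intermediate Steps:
$118 + W \left(-6\right) = 118 - -558 = 118 + 558 = 676$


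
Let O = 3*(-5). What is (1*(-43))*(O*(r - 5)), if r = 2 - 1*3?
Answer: -3870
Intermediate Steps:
r = -1 (r = 2 - 3 = -1)
O = -15
(1*(-43))*(O*(r - 5)) = (1*(-43))*(-15*(-1 - 5)) = -(-645)*(-6) = -43*90 = -3870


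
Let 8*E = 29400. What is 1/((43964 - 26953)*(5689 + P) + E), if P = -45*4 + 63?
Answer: 1/94788967 ≈ 1.0550e-8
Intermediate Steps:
E = 3675 (E = (⅛)*29400 = 3675)
P = -117 (P = -180 + 63 = -117)
1/((43964 - 26953)*(5689 + P) + E) = 1/((43964 - 26953)*(5689 - 117) + 3675) = 1/(17011*5572 + 3675) = 1/(94785292 + 3675) = 1/94788967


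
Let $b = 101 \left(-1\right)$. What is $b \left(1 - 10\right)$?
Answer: $909$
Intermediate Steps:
$b = -101$
$b \left(1 - 10\right) = - 101 \left(1 - 10\right) = \left(-101\right) \left(-9\right) = 909$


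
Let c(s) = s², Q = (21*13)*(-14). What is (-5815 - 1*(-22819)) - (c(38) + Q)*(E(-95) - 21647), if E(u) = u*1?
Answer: -51685472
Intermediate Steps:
E(u) = u
Q = -3822 (Q = 273*(-14) = -3822)
(-5815 - 1*(-22819)) - (c(38) + Q)*(E(-95) - 21647) = (-5815 - 1*(-22819)) - (38² - 3822)*(-95 - 21647) = (-5815 + 22819) - (1444 - 3822)*(-21742) = 17004 - (-2378)*(-21742) = 17004 - 1*51702476 = 17004 - 51702476 = -51685472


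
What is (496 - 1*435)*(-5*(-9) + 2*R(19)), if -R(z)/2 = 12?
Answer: -183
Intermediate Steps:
R(z) = -24 (R(z) = -2*12 = -24)
(496 - 1*435)*(-5*(-9) + 2*R(19)) = (496 - 1*435)*(-5*(-9) + 2*(-24)) = (496 - 435)*(45 - 48) = 61*(-3) = -183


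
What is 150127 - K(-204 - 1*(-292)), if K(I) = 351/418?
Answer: 62752735/418 ≈ 1.5013e+5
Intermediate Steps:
K(I) = 351/418 (K(I) = 351*(1/418) = 351/418)
150127 - K(-204 - 1*(-292)) = 150127 - 1*351/418 = 150127 - 351/418 = 62752735/418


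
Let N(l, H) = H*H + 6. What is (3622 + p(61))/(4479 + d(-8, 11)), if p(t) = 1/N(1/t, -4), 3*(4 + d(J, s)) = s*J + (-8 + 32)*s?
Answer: 239055/299222 ≈ 0.79892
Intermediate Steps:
d(J, s) = -4 + 8*s + J*s/3 (d(J, s) = -4 + (s*J + (-8 + 32)*s)/3 = -4 + (J*s + 24*s)/3 = -4 + (24*s + J*s)/3 = -4 + (8*s + J*s/3) = -4 + 8*s + J*s/3)
N(l, H) = 6 + H**2 (N(l, H) = H**2 + 6 = 6 + H**2)
p(t) = 1/22 (p(t) = 1/(6 + (-4)**2) = 1/(6 + 16) = 1/22)
(3622 + p(61))/(4479 + d(-8, 11)) = (3622 + 1/22)/(4479 + (-4 + 8*11 + (1/3)*(-8)*11)) = 79685/(22*(4479 + (-4 + 88 - 88/3))) = 79685/(22*(4479 + 164/3)) = 79685/(22*(13601/3)) = (79685/22)*(3/13601) = 239055/299222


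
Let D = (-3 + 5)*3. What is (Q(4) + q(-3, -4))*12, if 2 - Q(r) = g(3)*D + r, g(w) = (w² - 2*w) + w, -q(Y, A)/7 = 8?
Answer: -1128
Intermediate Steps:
D = 6 (D = 2*3 = 6)
q(Y, A) = -56 (q(Y, A) = -7*8 = -56)
g(w) = w² - w
Q(r) = -34 - r (Q(r) = 2 - ((3*(-1 + 3))*6 + r) = 2 - ((3*2)*6 + r) = 2 - (6*6 + r) = 2 - (36 + r) = 2 + (-36 - r) = -34 - r)
(Q(4) + q(-3, -4))*12 = ((-34 - 1*4) - 56)*12 = ((-34 - 4) - 56)*12 = (-38 - 56)*12 = -94*12 = -1128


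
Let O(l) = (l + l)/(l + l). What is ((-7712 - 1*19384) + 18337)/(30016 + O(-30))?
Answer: -8759/30017 ≈ -0.29180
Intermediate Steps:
O(l) = 1 (O(l) = (2*l)/((2*l)) = (2*l)*(1/(2*l)) = 1)
((-7712 - 1*19384) + 18337)/(30016 + O(-30)) = ((-7712 - 1*19384) + 18337)/(30016 + 1) = ((-7712 - 19384) + 18337)/30017 = (-27096 + 18337)*(1/30017) = -8759*1/30017 = -8759/30017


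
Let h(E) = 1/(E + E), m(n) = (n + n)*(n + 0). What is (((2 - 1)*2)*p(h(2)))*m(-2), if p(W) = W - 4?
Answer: -60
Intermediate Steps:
m(n) = 2*n² (m(n) = (2*n)*n = 2*n²)
h(E) = 1/(2*E)
p(W) = -4 + W
(((2 - 1)*2)*p(h(2)))*m(-2) = (((2 - 1)*2)*(-4 + (½)/2))*(2*(-2)²) = ((1*2)*(-4 + (½)*(½)))*(2*4) = (2*(-4 + ¼))*8 = (2*(-15/4))*8 = -15/2*8 = -60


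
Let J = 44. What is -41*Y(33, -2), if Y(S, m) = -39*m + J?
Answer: -5002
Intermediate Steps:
Y(S, m) = 44 - 39*m (Y(S, m) = -39*m + 44 = 44 - 39*m)
-41*Y(33, -2) = -41*(44 - 39*(-2)) = -41*(44 + 78) = -41*122 = -5002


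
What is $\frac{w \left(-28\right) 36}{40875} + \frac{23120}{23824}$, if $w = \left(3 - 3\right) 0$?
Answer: $\frac{1445}{1489} \approx 0.97045$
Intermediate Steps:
$w = 0$ ($w = 0 \cdot 0 = 0$)
$\frac{w \left(-28\right) 36}{40875} + \frac{23120}{23824} = \frac{0 \left(-28\right) 36}{40875} + \frac{23120}{23824} = 0 \cdot 36 \cdot \frac{1}{40875} + 23120 \cdot \frac{1}{23824} = 0 \cdot \frac{1}{40875} + \frac{1445}{1489} = 0 + \frac{1445}{1489} = \frac{1445}{1489}$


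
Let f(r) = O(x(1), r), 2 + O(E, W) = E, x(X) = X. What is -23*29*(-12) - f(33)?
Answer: 8005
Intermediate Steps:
O(E, W) = -2 + E
f(r) = -1 (f(r) = -2 + 1 = -1)
-23*29*(-12) - f(33) = -23*29*(-12) - 1*(-1) = -667*(-12) + 1 = 8004 + 1 = 8005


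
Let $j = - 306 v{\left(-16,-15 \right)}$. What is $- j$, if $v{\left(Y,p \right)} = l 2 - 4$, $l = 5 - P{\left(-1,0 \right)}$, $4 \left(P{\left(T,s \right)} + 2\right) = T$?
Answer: $3213$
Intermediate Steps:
$P{\left(T,s \right)} = -2 + \frac{T}{4}$
$l = \frac{29}{4}$ ($l = 5 - \left(-2 + \frac{1}{4} \left(-1\right)\right) = 5 - \left(-2 - \frac{1}{4}\right) = 5 - - \frac{9}{4} = 5 + \frac{9}{4} = \frac{29}{4} \approx 7.25$)
$v{\left(Y,p \right)} = \frac{21}{2}$ ($v{\left(Y,p \right)} = \frac{29}{4} \cdot 2 - 4 = \frac{29}{2} - 4 = \frac{21}{2}$)
$j = -3213$ ($j = \left(-306\right) \frac{21}{2} = -3213$)
$- j = \left(-1\right) \left(-3213\right) = 3213$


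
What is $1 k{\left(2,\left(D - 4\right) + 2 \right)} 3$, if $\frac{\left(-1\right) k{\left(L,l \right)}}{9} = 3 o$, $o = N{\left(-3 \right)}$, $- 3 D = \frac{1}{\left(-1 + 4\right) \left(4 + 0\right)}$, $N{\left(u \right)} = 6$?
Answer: $-486$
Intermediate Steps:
$D = - \frac{1}{36}$ ($D = - \frac{1}{3 \left(-1 + 4\right) \left(4 + 0\right)} = - \frac{1}{3 \cdot 3 \cdot 4} = - \frac{1}{3 \cdot 12} = \left(- \frac{1}{3}\right) \frac{1}{12} = - \frac{1}{36} \approx -0.027778$)
$o = 6$
$k{\left(L,l \right)} = -162$ ($k{\left(L,l \right)} = - 9 \cdot 3 \cdot 6 = \left(-9\right) 18 = -162$)
$1 k{\left(2,\left(D - 4\right) + 2 \right)} 3 = 1 \left(-162\right) 3 = \left(-162\right) 3 = -486$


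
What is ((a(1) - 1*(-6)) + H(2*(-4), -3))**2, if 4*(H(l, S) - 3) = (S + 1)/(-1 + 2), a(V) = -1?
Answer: 225/4 ≈ 56.250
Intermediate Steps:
H(l, S) = 13/4 + S/4 (H(l, S) = 3 + ((S + 1)/(-1 + 2))/4 = 3 + ((1 + S)/1)/4 = 3 + ((1 + S)*1)/4 = 3 + (1 + S)/4 = 3 + (1/4 + S/4) = 13/4 + S/4)
((a(1) - 1*(-6)) + H(2*(-4), -3))**2 = ((-1 - 1*(-6)) + (13/4 + (1/4)*(-3)))**2 = ((-1 + 6) + (13/4 - 3/4))**2 = (5 + 5/2)**2 = (15/2)**2 = 225/4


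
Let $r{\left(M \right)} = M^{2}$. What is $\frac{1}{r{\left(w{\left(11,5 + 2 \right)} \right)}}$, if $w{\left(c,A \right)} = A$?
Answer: $\frac{1}{49} \approx 0.020408$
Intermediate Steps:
$\frac{1}{r{\left(w{\left(11,5 + 2 \right)} \right)}} = \frac{1}{\left(5 + 2\right)^{2}} = \frac{1}{7^{2}} = \frac{1}{49}$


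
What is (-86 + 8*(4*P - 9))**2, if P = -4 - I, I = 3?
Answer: 145924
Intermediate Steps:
P = -7 (P = -4 - 1*3 = -4 - 3 = -7)
(-86 + 8*(4*P - 9))**2 = (-86 + 8*(4*(-7) - 9))**2 = (-86 + 8*(-28 - 9))**2 = (-86 + 8*(-37))**2 = (-86 - 296)**2 = (-382)**2 = 145924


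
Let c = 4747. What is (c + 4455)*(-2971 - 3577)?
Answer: -60254696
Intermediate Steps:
(c + 4455)*(-2971 - 3577) = (4747 + 4455)*(-2971 - 3577) = 9202*(-6548) = -60254696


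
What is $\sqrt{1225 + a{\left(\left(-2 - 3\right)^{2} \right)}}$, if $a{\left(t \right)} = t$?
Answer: $25 \sqrt{2} \approx 35.355$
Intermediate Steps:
$\sqrt{1225 + a{\left(\left(-2 - 3\right)^{2} \right)}} = \sqrt{1225 + \left(-2 - 3\right)^{2}} = \sqrt{1225 + \left(-5\right)^{2}} = \sqrt{1225 + 25} = \sqrt{1250} = 25 \sqrt{2}$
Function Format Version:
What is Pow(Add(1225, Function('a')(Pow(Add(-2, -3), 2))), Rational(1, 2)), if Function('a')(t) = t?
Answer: Mul(25, Pow(2, Rational(1, 2))) ≈ 35.355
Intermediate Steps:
Pow(Add(1225, Function('a')(Pow(Add(-2, -3), 2))), Rational(1, 2)) = Pow(Add(1225, Pow(Add(-2, -3), 2)), Rational(1, 2)) = Pow(Add(1225, Pow(-5, 2)), Rational(1, 2)) = Pow(Add(1225, 25), Rational(1, 2)) = Pow(1250, Rational(1, 2)) = Mul(25, Pow(2, Rational(1, 2)))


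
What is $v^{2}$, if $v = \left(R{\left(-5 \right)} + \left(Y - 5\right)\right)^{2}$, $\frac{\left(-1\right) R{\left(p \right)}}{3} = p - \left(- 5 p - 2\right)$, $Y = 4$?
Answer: $47458321$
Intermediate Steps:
$R{\left(p \right)} = -6 - 18 p$ ($R{\left(p \right)} = - 3 \left(p - \left(- 5 p - 2\right)\right) = - 3 \left(p - \left(-2 - 5 p\right)\right) = - 3 \left(p + \left(2 + 5 p\right)\right) = - 3 \left(2 + 6 p\right) = -6 - 18 p$)
$v = 6889$ ($v = \left(\left(-6 - -90\right) + \left(4 - 5\right)\right)^{2} = \left(\left(-6 + 90\right) + \left(4 - 5\right)\right)^{2} = \left(84 - 1\right)^{2} = 83^{2} = 6889$)
$v^{2} = 6889^{2} = 47458321$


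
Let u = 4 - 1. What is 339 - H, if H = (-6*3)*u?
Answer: 393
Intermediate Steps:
u = 3
H = -54 (H = -6*3*3 = -18*3 = -54)
339 - H = 339 - 1*(-54) = 339 + 54 = 393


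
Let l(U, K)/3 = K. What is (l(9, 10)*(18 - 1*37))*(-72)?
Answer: 41040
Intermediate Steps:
l(U, K) = 3*K
(l(9, 10)*(18 - 1*37))*(-72) = ((3*10)*(18 - 1*37))*(-72) = (30*(18 - 37))*(-72) = (30*(-19))*(-72) = -570*(-72) = 41040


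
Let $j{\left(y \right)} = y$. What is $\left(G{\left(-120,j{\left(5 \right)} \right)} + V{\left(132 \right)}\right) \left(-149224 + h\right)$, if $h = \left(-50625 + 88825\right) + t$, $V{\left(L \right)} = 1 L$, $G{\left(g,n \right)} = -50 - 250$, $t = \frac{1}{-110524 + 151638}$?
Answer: $\frac{383429821740}{20557} \approx 1.8652 \cdot 10^{7}$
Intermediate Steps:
$t = \frac{1}{41114} \approx 2.4323 \cdot 10^{-5}$
$G{\left(g,n \right)} = -300$ ($G{\left(g,n \right)} = -50 - 250 = -300$)
$V{\left(L \right)} = L$
$h = \frac{1570554801}{41114}$ ($h = \left(-50625 + 88825\right) + \frac{1}{41114} = 38200 + \frac{1}{41114} = \frac{1570554801}{41114} \approx 38200.0$)
$\left(G{\left(-120,j{\left(5 \right)} \right)} + V{\left(132 \right)}\right) \left(-149224 + h\right) = \left(-300 + 132\right) \left(-149224 + \frac{1570554801}{41114}\right) = \left(-168\right) \left(- \frac{4564640735}{41114}\right) = \frac{383429821740}{20557}$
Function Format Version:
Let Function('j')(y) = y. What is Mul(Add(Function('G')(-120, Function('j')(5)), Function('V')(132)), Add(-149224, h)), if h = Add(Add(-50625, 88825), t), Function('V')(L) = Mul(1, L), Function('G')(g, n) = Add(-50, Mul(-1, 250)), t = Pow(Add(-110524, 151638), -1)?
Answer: Rational(383429821740, 20557) ≈ 1.8652e+7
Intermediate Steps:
t = Rational(1, 41114) (t = Pow(41114, -1) = Rational(1, 41114) ≈ 2.4323e-5)
Function('G')(g, n) = -300 (Function('G')(g, n) = Add(-50, -250) = -300)
Function('V')(L) = L
h = Rational(1570554801, 41114) (h = Add(Add(-50625, 88825), Rational(1, 41114)) = Add(38200, Rational(1, 41114)) = Rational(1570554801, 41114) ≈ 38200.)
Mul(Add(Function('G')(-120, Function('j')(5)), Function('V')(132)), Add(-149224, h)) = Mul(Add(-300, 132), Add(-149224, Rational(1570554801, 41114))) = Mul(-168, Rational(-4564640735, 41114)) = Rational(383429821740, 20557)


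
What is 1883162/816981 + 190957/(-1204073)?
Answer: 162419713693/75669597201 ≈ 2.1464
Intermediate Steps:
1883162/816981 + 190957/(-1204073) = 1883162*(1/816981) + 190957*(-1/1204073) = 1883162/816981 - 14689/92621 = 162419713693/75669597201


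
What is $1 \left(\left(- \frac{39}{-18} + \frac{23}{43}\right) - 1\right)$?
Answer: $\frac{439}{258} \approx 1.7015$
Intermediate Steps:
$1 \left(\left(- \frac{39}{-18} + \frac{23}{43}\right) - 1\right) = 1 \left(\left(\left(-39\right) \left(- \frac{1}{18}\right) + 23 \cdot \frac{1}{43}\right) - 1\right) = 1 \left(\left(\frac{13}{6} + \frac{23}{43}\right) - 1\right) = 1 \left(\frac{697}{258} - 1\right) = 1 \cdot \frac{439}{258} = \frac{439}{258}$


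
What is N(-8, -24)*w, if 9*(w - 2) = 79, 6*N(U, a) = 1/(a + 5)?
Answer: -97/1026 ≈ -0.094542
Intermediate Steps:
N(U, a) = 1/(6*(5 + a)) (N(U, a) = 1/(6*(a + 5)) = 1/(6*(5 + a)))
w = 97/9 (w = 2 + (⅑)*79 = 2 + 79/9 = 97/9 ≈ 10.778)
N(-8, -24)*w = (1/(6*(5 - 24)))*(97/9) = ((⅙)/(-19))*(97/9) = ((⅙)*(-1/19))*(97/9) = -1/114*97/9 = -97/1026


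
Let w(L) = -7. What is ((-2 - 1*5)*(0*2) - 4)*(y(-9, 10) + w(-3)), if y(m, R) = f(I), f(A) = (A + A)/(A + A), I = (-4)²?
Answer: 24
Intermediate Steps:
I = 16
f(A) = 1 (f(A) = (2*A)/((2*A)) = (2*A)*(1/(2*A)) = 1)
y(m, R) = 1
((-2 - 1*5)*(0*2) - 4)*(y(-9, 10) + w(-3)) = ((-2 - 1*5)*(0*2) - 4)*(1 - 7) = ((-2 - 5)*0 - 4)*(-6) = (-7*0 - 4)*(-6) = (0 - 4)*(-6) = -4*(-6) = 24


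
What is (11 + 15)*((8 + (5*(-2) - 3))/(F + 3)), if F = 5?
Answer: -65/4 ≈ -16.250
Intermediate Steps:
(11 + 15)*((8 + (5*(-2) - 3))/(F + 3)) = (11 + 15)*((8 + (5*(-2) - 3))/(5 + 3)) = 26*((8 + (-10 - 3))/8) = 26*((8 - 13)*(⅛)) = 26*(-5*⅛) = 26*(-5/8) = -65/4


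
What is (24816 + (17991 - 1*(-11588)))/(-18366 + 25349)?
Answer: 54395/6983 ≈ 7.7896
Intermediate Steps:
(24816 + (17991 - 1*(-11588)))/(-18366 + 25349) = (24816 + (17991 + 11588))/6983 = (24816 + 29579)*(1/6983) = 54395*(1/6983) = 54395/6983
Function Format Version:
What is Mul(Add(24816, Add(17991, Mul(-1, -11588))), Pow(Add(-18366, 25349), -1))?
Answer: Rational(54395, 6983) ≈ 7.7896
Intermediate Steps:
Mul(Add(24816, Add(17991, Mul(-1, -11588))), Pow(Add(-18366, 25349), -1)) = Mul(Add(24816, Add(17991, 11588)), Pow(6983, -1)) = Mul(Add(24816, 29579), Rational(1, 6983)) = Mul(54395, Rational(1, 6983)) = Rational(54395, 6983)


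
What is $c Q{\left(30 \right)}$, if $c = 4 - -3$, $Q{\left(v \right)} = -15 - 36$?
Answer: $-357$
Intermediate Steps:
$Q{\left(v \right)} = -51$
$c = 7$ ($c = 4 + 3 = 7$)
$c Q{\left(30 \right)} = 7 \left(-51\right) = -357$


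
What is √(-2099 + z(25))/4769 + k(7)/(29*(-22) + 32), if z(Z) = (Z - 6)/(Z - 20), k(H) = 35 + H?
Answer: -7/101 + 6*I*√1455/23845 ≈ -0.069307 + 0.0095981*I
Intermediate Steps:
z(Z) = (-6 + Z)/(-20 + Z)
√(-2099 + z(25))/4769 + k(7)/(29*(-22) + 32) = √(-2099 + (-6 + 25)/(-20 + 25))/4769 + (35 + 7)/(29*(-22) + 32) = √(-2099 + 19/5)*(1/4769) + 42/(-638 + 32) = √(-2099 + (⅕)*19)*(1/4769) + 42/(-606) = √(-2099 + 19/5)*(1/4769) + 42*(-1/606) = √(-10476/5)*(1/4769) - 7/101 = (6*I*√1455/5)*(1/4769) - 7/101 = 6*I*√1455/23845 - 7/101 = -7/101 + 6*I*√1455/23845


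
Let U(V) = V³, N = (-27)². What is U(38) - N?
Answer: 54143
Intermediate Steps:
N = 729
U(38) - N = 38³ - 1*729 = 54872 - 729 = 54143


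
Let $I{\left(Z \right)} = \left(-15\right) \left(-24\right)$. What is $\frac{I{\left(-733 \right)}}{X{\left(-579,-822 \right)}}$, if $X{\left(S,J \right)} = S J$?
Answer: $\frac{20}{26441} \approx 0.0007564$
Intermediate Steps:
$X{\left(S,J \right)} = J S$
$I{\left(Z \right)} = 360$
$\frac{I{\left(-733 \right)}}{X{\left(-579,-822 \right)}} = \frac{360}{\left(-822\right) \left(-579\right)} = \frac{360}{475938} = 360 \cdot \frac{1}{475938} = \frac{20}{26441}$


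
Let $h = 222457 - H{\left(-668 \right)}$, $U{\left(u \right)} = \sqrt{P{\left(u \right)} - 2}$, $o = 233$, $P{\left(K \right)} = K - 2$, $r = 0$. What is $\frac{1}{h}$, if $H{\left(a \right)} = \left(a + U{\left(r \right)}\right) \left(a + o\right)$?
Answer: $- \frac{68123}{4641500029} - \frac{870 i}{4641500029} \approx -1.4677 \cdot 10^{-5} - 1.8744 \cdot 10^{-7} i$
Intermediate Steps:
$P{\left(K \right)} = -2 + K$ ($P{\left(K \right)} = K - 2 = -2 + K$)
$U{\left(u \right)} = \sqrt{-4 + u}$ ($U{\left(u \right)} = \sqrt{\left(-2 + u\right) - 2} = \sqrt{-4 + u}$)
$H{\left(a \right)} = \left(233 + a\right) \left(a + 2 i\right)$ ($H{\left(a \right)} = \left(a + \sqrt{-4 + 0}\right) \left(a + 233\right) = \left(a + \sqrt{-4}\right) \left(233 + a\right) = \left(a + 2 i\right) \left(233 + a\right) = \left(233 + a\right) \left(a + 2 i\right)$)
$h = -68123 + 870 i$ ($h = 222457 - \left(\left(-668\right)^{2} + 466 i - 668 \left(233 + 2 i\right)\right) = 222457 - \left(446224 + 466 i - \left(155644 + 1336 i\right)\right) = 222457 - \left(290580 - 870 i\right) = -68123 + 870 i \approx -68123.0 + 870.0 i$)
$\frac{1}{h} = \frac{1}{-68123 + 870 i} = \frac{-68123 - 870 i}{4641500029}$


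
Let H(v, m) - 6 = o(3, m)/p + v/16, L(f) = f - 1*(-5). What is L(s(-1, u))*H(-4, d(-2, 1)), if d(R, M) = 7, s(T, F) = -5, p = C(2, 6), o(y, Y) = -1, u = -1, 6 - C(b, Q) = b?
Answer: 0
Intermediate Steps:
C(b, Q) = 6 - b
p = 4 (p = 6 - 1*2 = 6 - 2 = 4)
L(f) = 5 + f (L(f) = f + 5 = 5 + f)
H(v, m) = 23/4 + v/16 (H(v, m) = 6 + (-1/4 + v/16) = 23/4 + v/16)
L(s(-1, u))*H(-4, d(-2, 1)) = (5 - 5)*(23/4 + (1/16)*(-4)) = 0*(23/4 - 1/4) = 0*(11/2) = 0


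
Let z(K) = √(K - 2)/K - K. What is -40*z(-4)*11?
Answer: -1760 + 110*I*√6 ≈ -1760.0 + 269.44*I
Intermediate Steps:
z(K) = -K + √(-2 + K)/K (z(K) = √(-2 + K)/K - K = -K + √(-2 + K)/K)
-40*z(-4)*11 = -40*(-1*(-4) + √(-2 - 4)/(-4))*11 = -40*(4 - I*√6/4)*11 = (-160 + 10*I*√6)*11 = -1760 + 110*I*√6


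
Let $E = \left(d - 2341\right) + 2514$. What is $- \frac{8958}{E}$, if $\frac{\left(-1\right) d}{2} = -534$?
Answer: $- \frac{8958}{1241} \approx -7.2184$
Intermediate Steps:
$d = 1068$ ($d = \left(-2\right) \left(-534\right) = 1068$)
$E = 1241$ ($E = \left(1068 - 2341\right) + 2514 = -1273 + 2514 = 1241$)
$- \frac{8958}{E} = - \frac{8958}{1241}$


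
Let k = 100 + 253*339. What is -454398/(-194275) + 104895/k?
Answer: 59396269191/16681811425 ≈ 3.5605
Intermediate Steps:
k = 85867 (k = 100 + 85767 = 85867)
-454398/(-194275) + 104895/k = -454398/(-194275) + 104895/85867 = -454398*(-1/194275) + 104895*(1/85867) = 454398/194275 + 104895/85867 = 59396269191/16681811425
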